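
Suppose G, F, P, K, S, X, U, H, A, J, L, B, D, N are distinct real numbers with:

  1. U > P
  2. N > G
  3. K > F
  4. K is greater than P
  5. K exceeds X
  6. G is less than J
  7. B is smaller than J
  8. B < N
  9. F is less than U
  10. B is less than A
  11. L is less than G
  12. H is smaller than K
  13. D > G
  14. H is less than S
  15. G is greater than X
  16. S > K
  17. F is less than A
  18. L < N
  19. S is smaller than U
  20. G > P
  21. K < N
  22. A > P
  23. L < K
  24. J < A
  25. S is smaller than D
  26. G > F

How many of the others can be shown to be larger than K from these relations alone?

4

From K the given relations immediately reach S, N.
From those, D, U — 4 in total.
No other element is forced above K by the given relations, so the count is 4.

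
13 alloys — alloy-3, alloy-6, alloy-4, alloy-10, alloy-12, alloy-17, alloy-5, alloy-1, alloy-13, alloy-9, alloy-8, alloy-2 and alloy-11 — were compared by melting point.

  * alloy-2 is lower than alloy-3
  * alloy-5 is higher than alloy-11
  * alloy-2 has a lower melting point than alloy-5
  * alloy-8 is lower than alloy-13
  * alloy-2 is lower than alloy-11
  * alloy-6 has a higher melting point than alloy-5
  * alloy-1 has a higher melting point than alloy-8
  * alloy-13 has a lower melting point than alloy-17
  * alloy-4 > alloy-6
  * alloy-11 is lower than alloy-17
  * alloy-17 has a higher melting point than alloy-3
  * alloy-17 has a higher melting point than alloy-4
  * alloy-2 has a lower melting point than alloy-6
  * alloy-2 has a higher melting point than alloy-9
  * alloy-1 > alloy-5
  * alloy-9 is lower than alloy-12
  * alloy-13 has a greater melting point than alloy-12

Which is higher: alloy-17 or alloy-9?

alloy-17

Chaining the given relations: alloy-9 < alloy-2 < alloy-5 < alloy-6 < alloy-4 < alloy-17.
So alloy-9 < alloy-17; alloy-17 is the higher of the two.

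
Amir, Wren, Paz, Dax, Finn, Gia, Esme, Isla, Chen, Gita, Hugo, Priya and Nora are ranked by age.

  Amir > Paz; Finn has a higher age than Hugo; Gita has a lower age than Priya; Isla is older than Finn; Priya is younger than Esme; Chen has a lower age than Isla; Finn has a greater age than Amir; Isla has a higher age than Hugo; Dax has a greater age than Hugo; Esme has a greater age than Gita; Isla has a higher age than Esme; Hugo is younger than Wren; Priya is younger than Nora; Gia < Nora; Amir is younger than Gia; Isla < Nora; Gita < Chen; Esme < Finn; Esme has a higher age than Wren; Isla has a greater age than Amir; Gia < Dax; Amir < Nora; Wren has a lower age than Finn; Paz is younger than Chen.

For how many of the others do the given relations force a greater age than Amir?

The elements the relations force above Amir are Gia, Finn, Dax, Isla, Nora — no chain reaches any other.
That is 5.

5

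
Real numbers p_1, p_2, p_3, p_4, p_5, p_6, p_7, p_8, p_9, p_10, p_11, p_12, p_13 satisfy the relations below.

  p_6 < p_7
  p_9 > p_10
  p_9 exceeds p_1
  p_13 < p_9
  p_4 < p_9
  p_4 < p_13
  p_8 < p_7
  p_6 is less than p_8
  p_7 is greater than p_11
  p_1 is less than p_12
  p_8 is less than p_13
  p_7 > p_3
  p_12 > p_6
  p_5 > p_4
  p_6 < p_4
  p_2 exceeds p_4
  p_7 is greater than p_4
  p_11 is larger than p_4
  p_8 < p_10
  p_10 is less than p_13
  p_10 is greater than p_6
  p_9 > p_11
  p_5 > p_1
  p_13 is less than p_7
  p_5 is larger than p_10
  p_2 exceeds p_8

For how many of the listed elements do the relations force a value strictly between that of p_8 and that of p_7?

Chaining upward from p_8 reaches: p_10, p_13, p_2, p_9, p_5.
Chaining downward from p_7 reaches: p_6, p_10, p_4, p_11, p_13, p_3.
Strictly between p_8 and p_7 are those in both lists: p_10, p_13 — 2 elements.

2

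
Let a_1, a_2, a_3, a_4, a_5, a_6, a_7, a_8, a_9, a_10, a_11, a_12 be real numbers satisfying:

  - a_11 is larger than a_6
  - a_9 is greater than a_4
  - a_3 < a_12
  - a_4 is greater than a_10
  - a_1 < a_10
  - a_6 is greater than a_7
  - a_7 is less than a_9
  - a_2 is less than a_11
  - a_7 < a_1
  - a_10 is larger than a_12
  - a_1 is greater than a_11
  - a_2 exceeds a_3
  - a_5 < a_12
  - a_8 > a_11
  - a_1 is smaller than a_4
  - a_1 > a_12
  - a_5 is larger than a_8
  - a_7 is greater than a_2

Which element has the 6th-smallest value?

Piecing the relations together gives one ordering: a_3 < a_2 < a_7 < a_6 < a_11 < a_8 < a_5 < a_12 < a_1 < a_10 < a_4 < a_9.
Counting 6 from the smallest end gives a_8.

a_8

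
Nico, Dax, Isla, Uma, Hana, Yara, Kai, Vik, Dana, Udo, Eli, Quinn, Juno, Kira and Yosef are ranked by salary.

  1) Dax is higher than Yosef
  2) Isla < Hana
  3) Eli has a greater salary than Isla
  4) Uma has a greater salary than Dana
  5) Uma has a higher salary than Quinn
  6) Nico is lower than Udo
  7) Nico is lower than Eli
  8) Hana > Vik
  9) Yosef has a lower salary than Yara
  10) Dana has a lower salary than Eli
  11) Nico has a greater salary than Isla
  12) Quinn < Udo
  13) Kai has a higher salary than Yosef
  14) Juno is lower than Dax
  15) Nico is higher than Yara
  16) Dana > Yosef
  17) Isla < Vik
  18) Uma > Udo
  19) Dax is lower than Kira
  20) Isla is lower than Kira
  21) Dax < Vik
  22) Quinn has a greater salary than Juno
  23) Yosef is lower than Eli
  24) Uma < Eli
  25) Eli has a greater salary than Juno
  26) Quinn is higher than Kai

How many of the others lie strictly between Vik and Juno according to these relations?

1

The relations place Juno below Vik. An element lies strictly between them when it is forced above Juno and also forced below Vik.
Above Juno: {Quinn, Udo, Dax, Kira, Uma, Hana, Eli}. Below Vik: {Isla, Yosef, Dax}.
Intersection: {Dax} — 1.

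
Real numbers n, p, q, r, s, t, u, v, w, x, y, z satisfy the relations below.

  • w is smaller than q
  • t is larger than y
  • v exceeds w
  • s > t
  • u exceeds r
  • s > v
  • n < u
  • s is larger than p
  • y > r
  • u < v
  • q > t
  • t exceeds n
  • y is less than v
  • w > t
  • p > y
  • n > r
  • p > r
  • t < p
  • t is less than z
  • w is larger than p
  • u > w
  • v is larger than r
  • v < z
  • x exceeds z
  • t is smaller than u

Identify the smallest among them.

Chaining upward from r: directly above it, y, n, p, u, v; then t, w, z, s; then q, x.
That covers every other element, and nothing is given below r, so r is the smallest.

r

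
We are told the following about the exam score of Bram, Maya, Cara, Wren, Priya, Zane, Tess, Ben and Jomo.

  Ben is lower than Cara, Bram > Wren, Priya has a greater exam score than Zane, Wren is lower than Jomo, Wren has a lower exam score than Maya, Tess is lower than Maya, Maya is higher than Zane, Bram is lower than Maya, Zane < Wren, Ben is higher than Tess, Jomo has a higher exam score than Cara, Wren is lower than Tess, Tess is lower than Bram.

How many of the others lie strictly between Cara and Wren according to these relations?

The relations place Wren below Cara. An element lies strictly between them when it is forced above Wren and also forced below Cara.
Above Wren: {Tess, Bram, Ben, Jomo, Maya}. Below Cara: {Zane, Tess, Ben}.
Intersection: {Tess, Ben} — 2.

2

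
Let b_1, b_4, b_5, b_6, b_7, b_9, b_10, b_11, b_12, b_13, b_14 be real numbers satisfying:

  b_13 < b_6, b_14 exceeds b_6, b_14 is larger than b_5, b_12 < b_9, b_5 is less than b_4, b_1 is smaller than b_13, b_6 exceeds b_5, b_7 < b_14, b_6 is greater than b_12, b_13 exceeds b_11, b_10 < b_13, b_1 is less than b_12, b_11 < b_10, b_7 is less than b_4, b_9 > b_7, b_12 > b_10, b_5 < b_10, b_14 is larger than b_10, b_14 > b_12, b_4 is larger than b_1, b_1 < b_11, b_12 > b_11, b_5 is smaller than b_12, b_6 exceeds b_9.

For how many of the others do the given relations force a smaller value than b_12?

4

From b_12 the given relations immediately reach b_1, b_5, b_11, b_10.
Nothing else is reachable below b_12; 4 in all.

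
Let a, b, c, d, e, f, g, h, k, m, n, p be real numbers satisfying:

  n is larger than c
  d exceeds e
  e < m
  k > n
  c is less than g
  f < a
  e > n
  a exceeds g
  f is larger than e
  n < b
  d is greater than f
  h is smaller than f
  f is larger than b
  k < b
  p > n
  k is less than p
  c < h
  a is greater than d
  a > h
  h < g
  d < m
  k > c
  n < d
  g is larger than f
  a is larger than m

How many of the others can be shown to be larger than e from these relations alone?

Directly above e: f, d, m.
One step further: g, a (5 so far).
Nothing else is reachable above e; 5 in all.

5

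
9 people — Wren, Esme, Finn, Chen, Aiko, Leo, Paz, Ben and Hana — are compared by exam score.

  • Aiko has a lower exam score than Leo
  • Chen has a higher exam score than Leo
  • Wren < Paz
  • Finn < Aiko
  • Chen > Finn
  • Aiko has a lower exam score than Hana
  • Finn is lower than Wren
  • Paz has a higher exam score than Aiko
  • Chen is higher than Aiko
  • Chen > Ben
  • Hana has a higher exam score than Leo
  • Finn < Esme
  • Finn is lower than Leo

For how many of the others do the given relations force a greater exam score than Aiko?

4

Directly above Aiko: Paz, Leo, Hana, Chen.
Nothing else is reachable above Aiko; 4 in all.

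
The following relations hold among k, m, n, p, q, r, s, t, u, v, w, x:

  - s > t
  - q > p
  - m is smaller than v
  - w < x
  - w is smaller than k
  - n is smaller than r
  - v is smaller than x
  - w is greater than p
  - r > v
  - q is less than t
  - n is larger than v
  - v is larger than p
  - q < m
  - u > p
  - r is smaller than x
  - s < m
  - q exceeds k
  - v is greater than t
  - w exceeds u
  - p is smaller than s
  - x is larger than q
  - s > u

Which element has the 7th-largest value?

The consecutive relations fix a unique order: p < u < w < k < q < t < s < m < v < n < r < x.
Counting 7 from the largest end gives t.

t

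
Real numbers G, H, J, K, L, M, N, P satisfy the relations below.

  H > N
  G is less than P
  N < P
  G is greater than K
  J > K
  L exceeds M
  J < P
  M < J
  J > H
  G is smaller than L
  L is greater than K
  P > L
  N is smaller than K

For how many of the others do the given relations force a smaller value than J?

4

From J the given relations immediately reach K, M, H.
From those, N — 4 in total.
No other element is forced below J by the given relations, so the count is 4.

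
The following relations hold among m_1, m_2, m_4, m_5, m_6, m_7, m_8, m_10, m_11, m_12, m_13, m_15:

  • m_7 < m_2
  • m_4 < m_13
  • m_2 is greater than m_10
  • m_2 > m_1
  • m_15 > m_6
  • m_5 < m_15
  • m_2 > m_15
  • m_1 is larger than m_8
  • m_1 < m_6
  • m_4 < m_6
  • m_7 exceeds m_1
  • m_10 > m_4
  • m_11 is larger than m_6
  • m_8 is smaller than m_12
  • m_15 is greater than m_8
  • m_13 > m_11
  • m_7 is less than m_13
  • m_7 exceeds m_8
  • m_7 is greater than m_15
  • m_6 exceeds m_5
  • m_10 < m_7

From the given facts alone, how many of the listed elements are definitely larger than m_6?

5

Directly above m_6: m_15, m_11.
One step further: m_7, m_13, m_2 (5 so far).
No other element is forced above m_6 by the given relations, so the count is 5.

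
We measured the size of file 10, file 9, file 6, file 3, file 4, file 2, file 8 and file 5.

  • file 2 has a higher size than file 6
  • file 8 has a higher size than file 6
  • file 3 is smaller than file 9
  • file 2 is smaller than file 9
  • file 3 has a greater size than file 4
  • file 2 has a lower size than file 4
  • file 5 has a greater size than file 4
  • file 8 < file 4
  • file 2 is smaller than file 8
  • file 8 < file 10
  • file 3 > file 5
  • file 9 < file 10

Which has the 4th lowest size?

The consecutive relations fix a unique order: file 6 < file 2 < file 8 < file 4 < file 5 < file 3 < file 9 < file 10.
Counting 4 from the smallest end gives file 4.

file 4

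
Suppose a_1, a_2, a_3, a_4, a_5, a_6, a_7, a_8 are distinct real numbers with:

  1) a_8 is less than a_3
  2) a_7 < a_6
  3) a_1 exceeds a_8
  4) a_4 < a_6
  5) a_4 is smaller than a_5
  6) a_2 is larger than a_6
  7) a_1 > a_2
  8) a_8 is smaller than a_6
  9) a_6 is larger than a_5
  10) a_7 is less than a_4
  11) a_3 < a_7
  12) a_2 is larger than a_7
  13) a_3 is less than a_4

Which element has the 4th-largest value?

Chaining the given pairs: a_8 < a_3 < a_7 < a_4 < a_5 < a_6 < a_2 < a_1.
Counting 4 from the largest end gives a_5.

a_5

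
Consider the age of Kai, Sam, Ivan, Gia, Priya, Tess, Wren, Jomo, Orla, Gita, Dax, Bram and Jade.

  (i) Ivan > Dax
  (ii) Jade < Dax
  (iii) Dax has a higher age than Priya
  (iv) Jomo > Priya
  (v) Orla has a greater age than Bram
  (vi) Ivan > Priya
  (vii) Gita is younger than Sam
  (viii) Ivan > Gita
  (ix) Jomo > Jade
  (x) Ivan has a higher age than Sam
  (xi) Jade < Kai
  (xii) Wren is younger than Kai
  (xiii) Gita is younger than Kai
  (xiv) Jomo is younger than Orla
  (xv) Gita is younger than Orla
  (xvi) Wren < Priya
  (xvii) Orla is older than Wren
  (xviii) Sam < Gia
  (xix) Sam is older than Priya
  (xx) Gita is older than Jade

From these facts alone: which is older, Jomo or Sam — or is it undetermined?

Following every chain through Sam: above Sam we get Ivan, Gia; below Sam we get Wren, Priya, Jade, Gita.
Jomo is not reached, and no chain runs the other way from Jomo to Sam.
So the given relations leave the order of Sam and Jomo undetermined.

undetermined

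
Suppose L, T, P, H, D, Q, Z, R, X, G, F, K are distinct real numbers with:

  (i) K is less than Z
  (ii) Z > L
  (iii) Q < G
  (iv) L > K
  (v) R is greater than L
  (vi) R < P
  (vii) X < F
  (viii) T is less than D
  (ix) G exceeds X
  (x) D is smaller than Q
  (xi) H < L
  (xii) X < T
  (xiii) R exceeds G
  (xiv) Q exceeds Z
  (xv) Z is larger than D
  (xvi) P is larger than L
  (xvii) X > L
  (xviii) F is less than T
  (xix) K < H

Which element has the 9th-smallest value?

Q

The consecutive relations fix a unique order: K < H < L < X < F < T < D < Z < Q < G < R < P.
Counting 9 from the smallest end gives Q.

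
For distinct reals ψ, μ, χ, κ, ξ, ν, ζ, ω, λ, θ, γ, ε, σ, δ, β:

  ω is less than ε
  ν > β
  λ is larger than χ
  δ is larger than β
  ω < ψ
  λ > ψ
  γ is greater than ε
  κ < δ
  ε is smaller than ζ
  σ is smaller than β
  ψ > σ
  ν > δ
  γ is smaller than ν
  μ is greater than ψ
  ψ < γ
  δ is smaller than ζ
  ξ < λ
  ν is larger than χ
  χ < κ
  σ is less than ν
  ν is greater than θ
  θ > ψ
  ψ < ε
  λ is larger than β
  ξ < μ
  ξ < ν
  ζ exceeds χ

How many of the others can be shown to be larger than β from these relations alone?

From β the given relations immediately reach δ, ν, λ.
From those, ζ — 4 in total.
Nothing else is reachable above β; 4 in all.

4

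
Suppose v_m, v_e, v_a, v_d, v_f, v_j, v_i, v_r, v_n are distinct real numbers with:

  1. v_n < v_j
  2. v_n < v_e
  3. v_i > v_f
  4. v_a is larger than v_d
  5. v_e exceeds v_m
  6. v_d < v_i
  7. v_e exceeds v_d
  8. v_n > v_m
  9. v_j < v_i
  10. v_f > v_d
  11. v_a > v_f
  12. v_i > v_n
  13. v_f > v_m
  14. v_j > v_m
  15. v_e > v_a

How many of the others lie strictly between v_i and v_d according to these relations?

Chaining upward from v_d reaches: v_f, v_a, v_e.
Chaining downward from v_i reaches: v_m, v_f, v_n, v_j.
Strictly between v_d and v_i are those in both lists: v_f — 1 element.

1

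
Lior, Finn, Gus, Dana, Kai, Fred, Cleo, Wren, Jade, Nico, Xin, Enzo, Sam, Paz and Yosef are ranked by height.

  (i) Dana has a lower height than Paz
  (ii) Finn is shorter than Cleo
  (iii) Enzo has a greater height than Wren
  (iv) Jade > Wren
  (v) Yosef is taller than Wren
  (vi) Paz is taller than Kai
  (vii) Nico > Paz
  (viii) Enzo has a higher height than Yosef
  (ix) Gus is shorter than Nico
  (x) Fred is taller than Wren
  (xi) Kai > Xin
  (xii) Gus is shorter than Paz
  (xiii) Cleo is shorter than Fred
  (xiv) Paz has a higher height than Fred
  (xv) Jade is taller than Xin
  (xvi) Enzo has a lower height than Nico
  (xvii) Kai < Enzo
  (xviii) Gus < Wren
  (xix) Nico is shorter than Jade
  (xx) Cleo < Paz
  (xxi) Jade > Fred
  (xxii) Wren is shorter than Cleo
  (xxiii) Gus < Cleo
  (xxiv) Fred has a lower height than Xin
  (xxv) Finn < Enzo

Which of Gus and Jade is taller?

Link the given pairs in sequence: Gus < Wren; Wren < Cleo; Cleo < Fred; Fred < Xin; Xin < Kai; Kai < Enzo; Enzo < Nico; Nico < Jade.
Chaining these gives Gus < Wren < Cleo < Fred < Xin < Kai < Enzo < Nico < Jade.
So Gus < Jade; Jade is the taller of the two.

Jade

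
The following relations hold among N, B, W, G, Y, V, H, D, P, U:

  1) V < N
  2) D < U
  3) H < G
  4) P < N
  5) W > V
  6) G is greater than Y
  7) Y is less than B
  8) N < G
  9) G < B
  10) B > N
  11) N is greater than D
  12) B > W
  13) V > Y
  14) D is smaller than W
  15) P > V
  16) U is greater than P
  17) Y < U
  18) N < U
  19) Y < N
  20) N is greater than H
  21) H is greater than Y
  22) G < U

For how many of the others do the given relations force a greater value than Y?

8

The elements the relations force above Y are V, P, H, N, G, U, W, B — no chain reaches any other.
That is 8.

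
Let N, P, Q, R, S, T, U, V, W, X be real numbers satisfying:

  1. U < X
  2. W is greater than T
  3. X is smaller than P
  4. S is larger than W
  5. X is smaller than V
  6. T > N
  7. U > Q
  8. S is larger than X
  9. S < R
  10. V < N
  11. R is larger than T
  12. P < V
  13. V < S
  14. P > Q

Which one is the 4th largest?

T

Piecing the relations together gives one ordering: Q < U < X < P < V < N < T < W < S < R.
Counting 4 from the largest end gives T.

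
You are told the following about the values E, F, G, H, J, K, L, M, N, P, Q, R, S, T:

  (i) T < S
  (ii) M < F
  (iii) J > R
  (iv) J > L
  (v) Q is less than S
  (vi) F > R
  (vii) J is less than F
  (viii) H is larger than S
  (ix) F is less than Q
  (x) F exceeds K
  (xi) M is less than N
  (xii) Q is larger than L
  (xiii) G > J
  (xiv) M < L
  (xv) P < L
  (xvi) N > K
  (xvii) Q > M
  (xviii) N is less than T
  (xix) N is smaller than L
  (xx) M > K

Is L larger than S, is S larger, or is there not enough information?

Link the given pairs in sequence: L < J; J < F; F < Q; Q < S.
Chaining these gives L < J < F < Q < S.
So S is larger.

S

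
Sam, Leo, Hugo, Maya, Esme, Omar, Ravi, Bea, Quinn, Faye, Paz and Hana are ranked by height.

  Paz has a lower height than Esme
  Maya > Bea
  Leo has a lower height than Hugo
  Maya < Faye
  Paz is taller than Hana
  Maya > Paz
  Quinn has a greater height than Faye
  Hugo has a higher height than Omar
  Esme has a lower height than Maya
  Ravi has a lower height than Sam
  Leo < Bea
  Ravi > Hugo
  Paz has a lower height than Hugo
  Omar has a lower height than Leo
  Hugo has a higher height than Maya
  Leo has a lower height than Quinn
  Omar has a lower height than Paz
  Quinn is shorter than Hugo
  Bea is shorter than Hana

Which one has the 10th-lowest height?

Hugo

Chaining the given pairs: Omar < Leo < Bea < Hana < Paz < Esme < Maya < Faye < Quinn < Hugo < Ravi < Sam.
The 10th smallest is Hugo.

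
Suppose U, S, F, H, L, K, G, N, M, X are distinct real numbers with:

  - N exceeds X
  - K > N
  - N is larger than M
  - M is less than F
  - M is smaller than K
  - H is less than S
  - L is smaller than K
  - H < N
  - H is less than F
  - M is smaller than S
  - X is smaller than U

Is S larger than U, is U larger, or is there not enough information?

undetermined

Following every chain through U: below U we get X.
S is not reached, and no chain runs the other way from S to U.
So the given relations leave the order of U and S undetermined.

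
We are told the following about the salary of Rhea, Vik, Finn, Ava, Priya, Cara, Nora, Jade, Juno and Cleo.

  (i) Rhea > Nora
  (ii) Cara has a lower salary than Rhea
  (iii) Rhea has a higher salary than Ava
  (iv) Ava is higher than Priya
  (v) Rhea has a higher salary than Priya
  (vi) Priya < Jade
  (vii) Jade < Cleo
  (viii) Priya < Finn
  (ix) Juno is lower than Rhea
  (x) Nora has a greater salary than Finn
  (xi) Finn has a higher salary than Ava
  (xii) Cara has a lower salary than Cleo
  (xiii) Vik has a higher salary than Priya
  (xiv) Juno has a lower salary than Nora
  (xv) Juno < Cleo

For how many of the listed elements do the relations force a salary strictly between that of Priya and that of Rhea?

3

Chaining upward from Priya reaches: Ava, Jade, Finn, Nora, Vik, Cleo.
Chaining downward from Rhea reaches: Cara, Ava, Juno, Finn, Nora.
Strictly between Priya and Rhea are those in both lists: Ava, Finn, Nora — 3 elements.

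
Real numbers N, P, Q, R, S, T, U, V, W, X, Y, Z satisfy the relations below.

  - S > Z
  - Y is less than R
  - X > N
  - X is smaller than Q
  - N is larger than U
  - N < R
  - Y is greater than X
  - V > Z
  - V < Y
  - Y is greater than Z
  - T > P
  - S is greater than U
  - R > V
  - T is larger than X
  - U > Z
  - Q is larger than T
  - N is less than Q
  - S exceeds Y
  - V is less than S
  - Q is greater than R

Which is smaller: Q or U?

U

Link the given pairs in sequence: U < N; N < X; X < Y; Y < R; R < Q.
Chaining these gives U < N < X < Y < R < Q.
So U < Q; U is the smaller of the two.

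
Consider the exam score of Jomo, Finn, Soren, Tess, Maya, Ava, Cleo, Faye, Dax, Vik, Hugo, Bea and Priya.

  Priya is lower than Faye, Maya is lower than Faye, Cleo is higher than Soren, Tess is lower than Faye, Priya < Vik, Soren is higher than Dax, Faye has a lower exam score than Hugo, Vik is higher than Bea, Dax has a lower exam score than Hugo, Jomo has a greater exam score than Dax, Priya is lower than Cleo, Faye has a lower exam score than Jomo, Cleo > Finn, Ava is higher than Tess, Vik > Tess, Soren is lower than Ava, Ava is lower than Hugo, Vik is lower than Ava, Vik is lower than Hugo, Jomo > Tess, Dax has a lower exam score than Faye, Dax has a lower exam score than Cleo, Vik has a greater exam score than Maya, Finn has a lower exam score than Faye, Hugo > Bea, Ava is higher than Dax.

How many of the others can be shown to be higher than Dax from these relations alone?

The elements the relations force above Dax are Soren, Faye, Cleo, Ava, Hugo, Jomo — no chain reaches any other.
That is 6.

6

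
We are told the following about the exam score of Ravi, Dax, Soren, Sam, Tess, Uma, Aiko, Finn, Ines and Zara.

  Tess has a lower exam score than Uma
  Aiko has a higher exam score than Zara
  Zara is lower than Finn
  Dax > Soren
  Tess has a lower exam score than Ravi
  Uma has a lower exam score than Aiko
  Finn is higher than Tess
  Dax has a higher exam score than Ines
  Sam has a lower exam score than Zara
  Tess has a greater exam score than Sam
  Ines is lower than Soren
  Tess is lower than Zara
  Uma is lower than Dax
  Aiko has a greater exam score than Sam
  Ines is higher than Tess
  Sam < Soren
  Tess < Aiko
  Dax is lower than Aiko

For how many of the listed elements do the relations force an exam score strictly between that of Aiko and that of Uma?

1

Chaining upward from Uma reaches: Dax.
Chaining downward from Aiko reaches: Sam, Tess, Ines, Zara, Soren, Dax.
Strictly between Uma and Aiko are those in both lists: Dax — 1 element.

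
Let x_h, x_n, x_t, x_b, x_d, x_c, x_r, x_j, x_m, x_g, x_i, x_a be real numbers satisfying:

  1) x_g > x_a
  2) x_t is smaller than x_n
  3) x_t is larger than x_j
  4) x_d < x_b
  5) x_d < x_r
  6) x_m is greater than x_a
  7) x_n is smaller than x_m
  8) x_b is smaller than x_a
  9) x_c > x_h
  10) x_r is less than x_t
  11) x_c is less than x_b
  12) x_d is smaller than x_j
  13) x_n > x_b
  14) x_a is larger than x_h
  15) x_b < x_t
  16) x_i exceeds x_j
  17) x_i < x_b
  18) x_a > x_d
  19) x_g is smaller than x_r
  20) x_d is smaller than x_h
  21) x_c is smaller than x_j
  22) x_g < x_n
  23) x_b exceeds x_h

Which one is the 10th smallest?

x_t

The consecutive relations fix a unique order: x_d < x_h < x_c < x_j < x_i < x_b < x_a < x_g < x_r < x_t < x_n < x_m.
The 10th smallest is x_t.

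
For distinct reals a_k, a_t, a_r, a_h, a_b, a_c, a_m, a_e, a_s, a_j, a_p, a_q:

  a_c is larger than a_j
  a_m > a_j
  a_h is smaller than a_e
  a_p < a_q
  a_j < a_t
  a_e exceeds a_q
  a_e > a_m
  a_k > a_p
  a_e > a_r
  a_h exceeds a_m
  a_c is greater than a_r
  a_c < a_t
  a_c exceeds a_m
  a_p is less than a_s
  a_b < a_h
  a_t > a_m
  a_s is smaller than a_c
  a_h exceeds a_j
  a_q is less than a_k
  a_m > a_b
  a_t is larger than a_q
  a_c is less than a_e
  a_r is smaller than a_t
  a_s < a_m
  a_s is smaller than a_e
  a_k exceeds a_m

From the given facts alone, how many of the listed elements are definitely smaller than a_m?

4

Directly below a_m: a_b, a_j, a_s.
One step further: a_p (4 so far).
No other element is forced below a_m by the given relations, so the count is 4.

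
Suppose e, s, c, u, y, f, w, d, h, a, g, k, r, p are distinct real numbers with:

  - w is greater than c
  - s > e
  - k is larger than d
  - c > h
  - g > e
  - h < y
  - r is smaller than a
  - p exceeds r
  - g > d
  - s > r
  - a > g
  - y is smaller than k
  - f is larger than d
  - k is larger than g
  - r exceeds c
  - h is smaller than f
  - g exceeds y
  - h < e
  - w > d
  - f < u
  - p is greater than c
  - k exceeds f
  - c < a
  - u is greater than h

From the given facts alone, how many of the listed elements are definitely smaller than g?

From g the given relations immediately reach d, e, y.
From those, h — 4 in total.
Nothing else is reachable below g; 4 in all.

4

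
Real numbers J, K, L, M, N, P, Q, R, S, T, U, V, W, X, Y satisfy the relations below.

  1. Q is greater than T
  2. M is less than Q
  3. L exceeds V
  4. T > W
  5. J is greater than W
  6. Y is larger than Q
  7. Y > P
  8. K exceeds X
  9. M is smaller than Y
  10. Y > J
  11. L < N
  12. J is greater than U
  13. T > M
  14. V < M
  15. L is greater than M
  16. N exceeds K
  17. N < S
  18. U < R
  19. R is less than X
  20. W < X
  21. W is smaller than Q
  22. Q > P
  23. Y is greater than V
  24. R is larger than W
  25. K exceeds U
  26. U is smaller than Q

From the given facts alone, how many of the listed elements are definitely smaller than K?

From K the given relations immediately reach U, X.
From those, W, R — 4 in total.
No other element is forced below K by the given relations, so the count is 4.

4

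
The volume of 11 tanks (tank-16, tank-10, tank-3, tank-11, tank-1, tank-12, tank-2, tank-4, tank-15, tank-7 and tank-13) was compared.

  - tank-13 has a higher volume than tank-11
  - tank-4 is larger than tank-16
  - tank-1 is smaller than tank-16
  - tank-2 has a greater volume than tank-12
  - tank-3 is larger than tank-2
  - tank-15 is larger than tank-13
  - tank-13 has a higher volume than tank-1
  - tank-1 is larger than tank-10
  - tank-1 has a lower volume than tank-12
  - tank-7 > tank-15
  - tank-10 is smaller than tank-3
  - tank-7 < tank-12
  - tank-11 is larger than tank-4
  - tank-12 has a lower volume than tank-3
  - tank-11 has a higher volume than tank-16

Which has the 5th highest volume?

Chaining the given pairs: tank-10 < tank-1 < tank-16 < tank-4 < tank-11 < tank-13 < tank-15 < tank-7 < tank-12 < tank-2 < tank-3.
Counting 5 from the largest end gives tank-15.

tank-15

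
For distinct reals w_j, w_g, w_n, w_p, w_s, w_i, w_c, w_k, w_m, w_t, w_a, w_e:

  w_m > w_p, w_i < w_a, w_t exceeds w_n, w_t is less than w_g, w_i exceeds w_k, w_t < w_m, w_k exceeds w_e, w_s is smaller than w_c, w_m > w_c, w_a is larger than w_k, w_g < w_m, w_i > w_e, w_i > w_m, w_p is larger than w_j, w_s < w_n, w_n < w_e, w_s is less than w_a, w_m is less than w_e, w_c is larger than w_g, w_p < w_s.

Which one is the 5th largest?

w_m

The consecutive relations fix a unique order: w_j < w_p < w_s < w_n < w_t < w_g < w_c < w_m < w_e < w_k < w_i < w_a.
The 5th largest is w_m.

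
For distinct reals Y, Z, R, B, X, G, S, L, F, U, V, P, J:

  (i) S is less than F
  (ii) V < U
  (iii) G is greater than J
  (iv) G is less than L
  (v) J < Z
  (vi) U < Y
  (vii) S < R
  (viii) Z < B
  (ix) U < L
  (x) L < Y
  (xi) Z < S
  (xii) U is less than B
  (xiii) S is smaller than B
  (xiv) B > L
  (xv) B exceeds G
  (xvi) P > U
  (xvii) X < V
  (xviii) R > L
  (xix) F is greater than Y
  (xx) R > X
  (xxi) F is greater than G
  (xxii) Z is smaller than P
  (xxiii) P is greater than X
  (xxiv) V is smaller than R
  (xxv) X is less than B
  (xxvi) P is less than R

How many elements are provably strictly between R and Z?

2

Chaining upward from Z reaches: P, S, B, F.
Chaining downward from R reaches: X, J, V, U, G, P, L, S.
Strictly between Z and R are those in both lists: P, S — 2 elements.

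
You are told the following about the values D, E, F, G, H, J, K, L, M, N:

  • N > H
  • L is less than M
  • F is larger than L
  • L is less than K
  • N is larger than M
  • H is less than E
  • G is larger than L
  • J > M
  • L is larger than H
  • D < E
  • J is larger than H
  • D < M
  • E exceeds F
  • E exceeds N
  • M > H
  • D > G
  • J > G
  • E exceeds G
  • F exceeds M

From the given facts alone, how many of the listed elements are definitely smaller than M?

From M the given relations immediately reach H, L, D.
From those, G — 4 in total.
Nothing else is reachable below M; 4 in all.

4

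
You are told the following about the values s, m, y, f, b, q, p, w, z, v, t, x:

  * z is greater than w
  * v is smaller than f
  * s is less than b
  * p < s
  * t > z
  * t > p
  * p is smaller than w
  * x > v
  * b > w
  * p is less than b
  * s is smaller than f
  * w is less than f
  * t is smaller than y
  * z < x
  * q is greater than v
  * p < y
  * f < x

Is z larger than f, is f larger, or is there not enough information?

undetermined

Following every chain through z: above z we get t, y, x; below z we get p, w.
f is not reached, and no chain runs the other way from f to z.
So the given relations leave the order of z and f undetermined.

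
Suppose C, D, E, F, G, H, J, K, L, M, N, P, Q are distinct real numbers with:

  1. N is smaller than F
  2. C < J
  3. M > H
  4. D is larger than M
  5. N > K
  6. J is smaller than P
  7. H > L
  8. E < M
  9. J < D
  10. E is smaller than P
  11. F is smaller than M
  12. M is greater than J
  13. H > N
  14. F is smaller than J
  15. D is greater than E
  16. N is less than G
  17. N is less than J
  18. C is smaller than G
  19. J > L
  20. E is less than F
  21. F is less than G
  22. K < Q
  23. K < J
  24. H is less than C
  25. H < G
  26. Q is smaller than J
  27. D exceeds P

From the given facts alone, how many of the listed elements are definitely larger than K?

Directly above K: N, Q, J.
One step further: H, F, G, M, P, D (9 so far).
One step further: C (10 so far).
No other element is forced above K by the given relations, so the count is 10.

10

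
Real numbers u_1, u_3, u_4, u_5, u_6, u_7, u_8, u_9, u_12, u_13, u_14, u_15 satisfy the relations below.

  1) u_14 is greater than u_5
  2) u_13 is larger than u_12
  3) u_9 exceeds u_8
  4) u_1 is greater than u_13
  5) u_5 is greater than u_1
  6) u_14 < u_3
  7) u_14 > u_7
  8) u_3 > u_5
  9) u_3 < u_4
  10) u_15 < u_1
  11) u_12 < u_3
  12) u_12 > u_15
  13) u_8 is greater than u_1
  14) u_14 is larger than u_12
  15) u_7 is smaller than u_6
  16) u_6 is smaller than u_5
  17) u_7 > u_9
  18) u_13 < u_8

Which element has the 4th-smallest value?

Piecing the relations together gives one ordering: u_15 < u_12 < u_13 < u_1 < u_8 < u_9 < u_7 < u_6 < u_5 < u_14 < u_3 < u_4.
Counting 4 from the smallest end gives u_1.

u_1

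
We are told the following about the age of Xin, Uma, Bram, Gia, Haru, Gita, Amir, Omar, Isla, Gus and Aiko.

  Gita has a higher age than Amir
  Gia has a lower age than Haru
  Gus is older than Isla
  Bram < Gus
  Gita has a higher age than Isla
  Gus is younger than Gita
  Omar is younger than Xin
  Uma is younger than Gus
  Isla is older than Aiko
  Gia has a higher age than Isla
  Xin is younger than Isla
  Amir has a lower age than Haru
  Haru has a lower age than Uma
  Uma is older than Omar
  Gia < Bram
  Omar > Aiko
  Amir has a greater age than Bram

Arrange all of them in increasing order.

Aiko < Omar < Xin < Isla < Gia < Bram < Amir < Haru < Uma < Gus < Gita

Nothing is placed below Aiko, so it is least; from there Aiko < Omar; Omar < Xin; Xin < Isla; Isla < Gia; Gia < Bram; Bram < Amir; Amir < Haru; Haru < Uma; Uma < Gus; Gus < Gita, each given directly.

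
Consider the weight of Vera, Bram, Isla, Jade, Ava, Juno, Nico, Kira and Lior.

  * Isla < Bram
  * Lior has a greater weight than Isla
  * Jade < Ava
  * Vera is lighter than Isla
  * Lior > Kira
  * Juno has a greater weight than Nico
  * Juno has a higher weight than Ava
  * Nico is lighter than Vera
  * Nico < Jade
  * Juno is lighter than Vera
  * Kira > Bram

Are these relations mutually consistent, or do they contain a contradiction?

consistent

The single ordering Nico < Jade < Ava < Juno < Vera < Isla < Bram < Kira < Lior satisfies every listed relation, so no contradiction arises.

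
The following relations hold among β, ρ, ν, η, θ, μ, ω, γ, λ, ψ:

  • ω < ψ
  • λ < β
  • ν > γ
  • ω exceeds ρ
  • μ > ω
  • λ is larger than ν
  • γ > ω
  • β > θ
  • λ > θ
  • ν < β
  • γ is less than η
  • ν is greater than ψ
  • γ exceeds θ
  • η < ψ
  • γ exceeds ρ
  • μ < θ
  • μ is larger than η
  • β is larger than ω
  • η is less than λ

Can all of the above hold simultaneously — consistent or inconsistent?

Chaining the given relations yields μ < θ < γ < η, so μ < η. But one relation states η < μ. These cannot both hold.

inconsistent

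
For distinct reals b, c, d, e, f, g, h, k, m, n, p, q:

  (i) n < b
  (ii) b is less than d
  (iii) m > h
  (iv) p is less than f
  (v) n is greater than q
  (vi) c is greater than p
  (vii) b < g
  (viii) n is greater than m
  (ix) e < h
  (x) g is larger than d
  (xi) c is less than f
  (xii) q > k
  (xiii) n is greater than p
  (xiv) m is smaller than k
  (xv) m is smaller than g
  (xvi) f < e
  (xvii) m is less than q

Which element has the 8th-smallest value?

q

Piecing the relations together gives one ordering: p < c < f < e < h < m < k < q < n < b < d < g.
The 8th smallest is q.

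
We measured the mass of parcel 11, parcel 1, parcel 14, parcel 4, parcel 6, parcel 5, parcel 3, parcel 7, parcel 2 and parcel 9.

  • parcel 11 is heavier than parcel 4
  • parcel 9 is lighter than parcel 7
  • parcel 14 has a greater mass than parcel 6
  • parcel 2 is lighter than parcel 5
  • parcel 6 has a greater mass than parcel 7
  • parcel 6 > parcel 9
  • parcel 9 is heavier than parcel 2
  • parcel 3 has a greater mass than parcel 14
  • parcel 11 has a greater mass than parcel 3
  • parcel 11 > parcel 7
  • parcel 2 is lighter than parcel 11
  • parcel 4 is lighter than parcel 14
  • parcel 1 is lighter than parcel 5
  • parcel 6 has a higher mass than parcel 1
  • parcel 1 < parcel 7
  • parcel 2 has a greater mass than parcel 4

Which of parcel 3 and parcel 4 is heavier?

Link the given pairs in sequence: parcel 4 < parcel 2; parcel 2 < parcel 9; parcel 9 < parcel 7; parcel 7 < parcel 6; parcel 6 < parcel 14; parcel 14 < parcel 3.
Together: parcel 4 < parcel 2 < parcel 9 < parcel 7 < parcel 6 < parcel 14 < parcel 3.
So parcel 4 < parcel 3; parcel 3 is the heavier of the two.

parcel 3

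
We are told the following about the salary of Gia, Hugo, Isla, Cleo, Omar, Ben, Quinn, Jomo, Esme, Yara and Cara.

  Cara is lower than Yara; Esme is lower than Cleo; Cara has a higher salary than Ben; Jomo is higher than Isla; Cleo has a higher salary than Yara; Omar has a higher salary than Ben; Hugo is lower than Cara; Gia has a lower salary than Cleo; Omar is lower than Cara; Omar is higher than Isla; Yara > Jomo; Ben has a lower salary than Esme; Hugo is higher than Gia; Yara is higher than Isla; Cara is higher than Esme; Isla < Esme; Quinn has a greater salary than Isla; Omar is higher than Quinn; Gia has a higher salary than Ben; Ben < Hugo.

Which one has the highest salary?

Cleo

Isla is not greatest since Isla < Esme; Jomo is not greatest since Jomo < Yara; Ben is not greatest since Ben < Hugo; Gia is not greatest since Gia < Cleo; Quinn is not greatest since Quinn < Omar; Hugo is not greatest since Hugo < Cara; Omar is not greatest since Omar < Cara; Esme is not greatest since Esme < Cleo; Cara is not greatest since Cara < Yara; Yara is not greatest since Yara < Cleo.
Only Cleo has nothing above it, so Cleo is the highest salary.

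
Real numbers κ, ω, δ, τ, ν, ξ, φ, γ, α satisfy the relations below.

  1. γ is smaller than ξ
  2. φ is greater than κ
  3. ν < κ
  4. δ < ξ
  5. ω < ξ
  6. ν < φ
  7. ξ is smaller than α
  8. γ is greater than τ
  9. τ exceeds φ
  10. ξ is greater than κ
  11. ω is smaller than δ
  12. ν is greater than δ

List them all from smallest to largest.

ω < δ < ν < κ < φ < τ < γ < ξ < α

Each adjacent pair is fixed by a given relation: ω < δ; δ < ν; ν < κ; κ < φ; φ < τ; τ < γ; γ < ξ; ξ < α. Chaining them end to end gives the full order.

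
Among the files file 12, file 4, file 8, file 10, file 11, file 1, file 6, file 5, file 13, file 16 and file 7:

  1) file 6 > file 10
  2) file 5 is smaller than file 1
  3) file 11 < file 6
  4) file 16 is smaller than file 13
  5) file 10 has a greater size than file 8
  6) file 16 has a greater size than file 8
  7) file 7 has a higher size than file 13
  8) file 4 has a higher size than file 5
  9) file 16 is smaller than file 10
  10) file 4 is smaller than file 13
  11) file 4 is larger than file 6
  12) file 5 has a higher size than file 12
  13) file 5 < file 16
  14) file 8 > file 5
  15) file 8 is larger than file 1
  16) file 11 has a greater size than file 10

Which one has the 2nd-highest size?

file 13

The consecutive relations fix a unique order: file 12 < file 5 < file 1 < file 8 < file 16 < file 10 < file 11 < file 6 < file 4 < file 13 < file 7.
Counting 2 from the largest end gives file 13.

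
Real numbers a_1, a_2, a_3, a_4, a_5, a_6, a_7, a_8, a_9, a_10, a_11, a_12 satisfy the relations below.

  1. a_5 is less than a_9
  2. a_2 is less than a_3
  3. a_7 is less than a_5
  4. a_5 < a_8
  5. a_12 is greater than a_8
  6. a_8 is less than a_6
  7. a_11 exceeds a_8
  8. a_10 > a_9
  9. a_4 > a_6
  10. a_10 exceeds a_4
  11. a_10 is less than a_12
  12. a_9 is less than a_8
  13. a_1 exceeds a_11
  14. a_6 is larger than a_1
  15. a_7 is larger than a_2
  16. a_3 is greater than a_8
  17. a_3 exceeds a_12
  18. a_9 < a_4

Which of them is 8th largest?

a_8

Piecing the relations together gives one ordering: a_2 < a_7 < a_5 < a_9 < a_8 < a_11 < a_1 < a_6 < a_4 < a_10 < a_12 < a_3.
The 8th largest is a_8.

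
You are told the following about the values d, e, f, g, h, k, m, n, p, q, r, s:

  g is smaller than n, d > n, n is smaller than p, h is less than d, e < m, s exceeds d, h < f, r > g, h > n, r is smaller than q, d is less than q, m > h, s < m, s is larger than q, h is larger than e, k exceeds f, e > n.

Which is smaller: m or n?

The relevant relations are n < e; e < h; h < d; d < q; q < s; s < m.
Chaining these gives n < e < h < d < q < s < m.
So n < m; n is the smaller of the two.

n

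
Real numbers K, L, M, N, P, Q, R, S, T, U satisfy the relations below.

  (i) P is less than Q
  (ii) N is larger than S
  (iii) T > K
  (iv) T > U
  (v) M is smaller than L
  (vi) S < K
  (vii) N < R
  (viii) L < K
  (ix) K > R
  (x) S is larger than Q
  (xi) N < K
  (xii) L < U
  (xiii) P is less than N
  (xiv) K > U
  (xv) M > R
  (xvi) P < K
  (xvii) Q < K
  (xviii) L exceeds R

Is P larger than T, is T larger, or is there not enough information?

T

Link the given pairs in sequence: P < Q; Q < S; S < N; N < R; R < M; M < L; L < U; U < K; K < T.
Chaining these gives P < Q < S < N < R < M < L < U < K < T.
So T is larger.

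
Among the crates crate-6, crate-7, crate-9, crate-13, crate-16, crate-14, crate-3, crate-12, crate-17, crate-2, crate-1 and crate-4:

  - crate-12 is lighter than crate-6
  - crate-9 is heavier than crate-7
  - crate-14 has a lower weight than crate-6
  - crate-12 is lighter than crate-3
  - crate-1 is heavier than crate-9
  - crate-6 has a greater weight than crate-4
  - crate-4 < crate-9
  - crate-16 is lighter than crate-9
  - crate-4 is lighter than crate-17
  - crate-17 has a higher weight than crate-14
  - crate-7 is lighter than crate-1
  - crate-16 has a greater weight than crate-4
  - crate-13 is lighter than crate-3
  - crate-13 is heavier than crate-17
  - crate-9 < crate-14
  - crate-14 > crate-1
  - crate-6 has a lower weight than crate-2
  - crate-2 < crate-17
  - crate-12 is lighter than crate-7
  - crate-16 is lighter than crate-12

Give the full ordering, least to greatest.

Each adjacent pair is fixed by a given relation: crate-4 < crate-16; crate-16 < crate-12; crate-12 < crate-7; crate-7 < crate-9; crate-9 < crate-1; crate-1 < crate-14; crate-14 < crate-6; crate-6 < crate-2; crate-2 < crate-17; crate-17 < crate-13; crate-13 < crate-3. Chaining them end to end gives the full order.

crate-4 < crate-16 < crate-12 < crate-7 < crate-9 < crate-1 < crate-14 < crate-6 < crate-2 < crate-17 < crate-13 < crate-3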